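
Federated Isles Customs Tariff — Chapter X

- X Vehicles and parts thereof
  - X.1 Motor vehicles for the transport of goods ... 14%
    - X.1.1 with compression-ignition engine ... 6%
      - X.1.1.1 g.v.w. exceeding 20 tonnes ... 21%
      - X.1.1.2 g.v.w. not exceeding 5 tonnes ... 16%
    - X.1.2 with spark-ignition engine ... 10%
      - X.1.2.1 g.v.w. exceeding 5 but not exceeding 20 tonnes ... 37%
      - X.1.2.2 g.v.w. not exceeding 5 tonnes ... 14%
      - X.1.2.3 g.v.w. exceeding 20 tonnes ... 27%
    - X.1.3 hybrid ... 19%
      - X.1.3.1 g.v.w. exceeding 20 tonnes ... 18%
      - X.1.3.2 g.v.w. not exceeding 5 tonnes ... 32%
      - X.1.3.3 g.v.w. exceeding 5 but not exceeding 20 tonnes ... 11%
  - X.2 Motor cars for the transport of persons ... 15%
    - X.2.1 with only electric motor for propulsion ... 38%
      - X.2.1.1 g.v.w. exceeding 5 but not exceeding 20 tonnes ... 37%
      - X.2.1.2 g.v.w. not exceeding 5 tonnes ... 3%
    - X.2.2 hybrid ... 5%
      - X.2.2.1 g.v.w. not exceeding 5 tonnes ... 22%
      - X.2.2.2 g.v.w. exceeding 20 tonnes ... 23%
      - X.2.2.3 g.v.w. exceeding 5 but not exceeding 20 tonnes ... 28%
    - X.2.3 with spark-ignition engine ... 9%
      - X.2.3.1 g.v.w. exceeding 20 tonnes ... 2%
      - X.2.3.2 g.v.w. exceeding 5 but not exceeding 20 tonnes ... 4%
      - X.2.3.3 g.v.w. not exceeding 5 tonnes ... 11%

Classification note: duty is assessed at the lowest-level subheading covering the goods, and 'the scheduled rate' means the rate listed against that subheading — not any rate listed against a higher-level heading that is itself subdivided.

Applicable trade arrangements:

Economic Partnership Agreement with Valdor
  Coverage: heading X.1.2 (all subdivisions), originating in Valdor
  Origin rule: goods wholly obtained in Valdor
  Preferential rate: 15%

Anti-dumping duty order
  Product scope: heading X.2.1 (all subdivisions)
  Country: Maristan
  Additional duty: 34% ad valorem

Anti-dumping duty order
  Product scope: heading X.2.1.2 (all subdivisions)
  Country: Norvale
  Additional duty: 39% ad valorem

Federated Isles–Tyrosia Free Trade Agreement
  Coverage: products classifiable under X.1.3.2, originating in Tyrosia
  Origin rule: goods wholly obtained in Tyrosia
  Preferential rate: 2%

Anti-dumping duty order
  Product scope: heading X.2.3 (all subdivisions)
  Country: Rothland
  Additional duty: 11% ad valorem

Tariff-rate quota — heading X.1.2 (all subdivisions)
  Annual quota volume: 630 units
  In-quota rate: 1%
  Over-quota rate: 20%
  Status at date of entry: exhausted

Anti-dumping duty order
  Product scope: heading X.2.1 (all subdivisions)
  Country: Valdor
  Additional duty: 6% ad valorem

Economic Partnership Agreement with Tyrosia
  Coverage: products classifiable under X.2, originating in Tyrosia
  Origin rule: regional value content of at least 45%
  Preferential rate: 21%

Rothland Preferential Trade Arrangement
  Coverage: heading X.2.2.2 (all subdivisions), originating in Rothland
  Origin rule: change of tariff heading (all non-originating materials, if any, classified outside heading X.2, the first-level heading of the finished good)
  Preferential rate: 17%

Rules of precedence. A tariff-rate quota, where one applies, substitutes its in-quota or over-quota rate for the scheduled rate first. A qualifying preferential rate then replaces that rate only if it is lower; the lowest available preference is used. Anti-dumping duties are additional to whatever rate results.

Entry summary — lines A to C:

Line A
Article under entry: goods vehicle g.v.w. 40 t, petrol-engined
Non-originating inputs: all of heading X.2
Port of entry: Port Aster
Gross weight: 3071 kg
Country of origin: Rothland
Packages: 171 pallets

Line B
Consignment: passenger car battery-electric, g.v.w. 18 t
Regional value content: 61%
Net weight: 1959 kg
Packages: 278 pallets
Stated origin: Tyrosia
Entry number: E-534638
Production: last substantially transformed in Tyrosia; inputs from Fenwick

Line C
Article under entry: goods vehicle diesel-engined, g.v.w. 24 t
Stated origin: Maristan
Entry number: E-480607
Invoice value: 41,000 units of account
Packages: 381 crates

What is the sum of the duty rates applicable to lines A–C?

Line A: goods vehicle → X.1; petrol-engined → X.1.2; g.v.w. 40 t → X.1.2.3. Scheduled 27%. quota on X.1.2 exhausted → over-quota 20%; Rothland agreement on X.2.2.2: X.1.2.3 not covered. → 20%.
Line B: passenger car → X.2; battery-electric → X.2.1; g.v.w. 18 t → X.2.1.1. Scheduled 37%. Tyrosia agreement on X.1.3.2: X.2.1.1 not covered; Tyrosia agreement on X.2: RVC ≥ 45% → 21% available; preferential 21%. → 21%.
Line C: goods vehicle → X.1; diesel-engined → X.1.1; g.v.w. 24 t → X.1.1.1. Scheduled 21%. No special measure applies. → 21%.
Sum: 20% + 21% + 21% = 62%.

62%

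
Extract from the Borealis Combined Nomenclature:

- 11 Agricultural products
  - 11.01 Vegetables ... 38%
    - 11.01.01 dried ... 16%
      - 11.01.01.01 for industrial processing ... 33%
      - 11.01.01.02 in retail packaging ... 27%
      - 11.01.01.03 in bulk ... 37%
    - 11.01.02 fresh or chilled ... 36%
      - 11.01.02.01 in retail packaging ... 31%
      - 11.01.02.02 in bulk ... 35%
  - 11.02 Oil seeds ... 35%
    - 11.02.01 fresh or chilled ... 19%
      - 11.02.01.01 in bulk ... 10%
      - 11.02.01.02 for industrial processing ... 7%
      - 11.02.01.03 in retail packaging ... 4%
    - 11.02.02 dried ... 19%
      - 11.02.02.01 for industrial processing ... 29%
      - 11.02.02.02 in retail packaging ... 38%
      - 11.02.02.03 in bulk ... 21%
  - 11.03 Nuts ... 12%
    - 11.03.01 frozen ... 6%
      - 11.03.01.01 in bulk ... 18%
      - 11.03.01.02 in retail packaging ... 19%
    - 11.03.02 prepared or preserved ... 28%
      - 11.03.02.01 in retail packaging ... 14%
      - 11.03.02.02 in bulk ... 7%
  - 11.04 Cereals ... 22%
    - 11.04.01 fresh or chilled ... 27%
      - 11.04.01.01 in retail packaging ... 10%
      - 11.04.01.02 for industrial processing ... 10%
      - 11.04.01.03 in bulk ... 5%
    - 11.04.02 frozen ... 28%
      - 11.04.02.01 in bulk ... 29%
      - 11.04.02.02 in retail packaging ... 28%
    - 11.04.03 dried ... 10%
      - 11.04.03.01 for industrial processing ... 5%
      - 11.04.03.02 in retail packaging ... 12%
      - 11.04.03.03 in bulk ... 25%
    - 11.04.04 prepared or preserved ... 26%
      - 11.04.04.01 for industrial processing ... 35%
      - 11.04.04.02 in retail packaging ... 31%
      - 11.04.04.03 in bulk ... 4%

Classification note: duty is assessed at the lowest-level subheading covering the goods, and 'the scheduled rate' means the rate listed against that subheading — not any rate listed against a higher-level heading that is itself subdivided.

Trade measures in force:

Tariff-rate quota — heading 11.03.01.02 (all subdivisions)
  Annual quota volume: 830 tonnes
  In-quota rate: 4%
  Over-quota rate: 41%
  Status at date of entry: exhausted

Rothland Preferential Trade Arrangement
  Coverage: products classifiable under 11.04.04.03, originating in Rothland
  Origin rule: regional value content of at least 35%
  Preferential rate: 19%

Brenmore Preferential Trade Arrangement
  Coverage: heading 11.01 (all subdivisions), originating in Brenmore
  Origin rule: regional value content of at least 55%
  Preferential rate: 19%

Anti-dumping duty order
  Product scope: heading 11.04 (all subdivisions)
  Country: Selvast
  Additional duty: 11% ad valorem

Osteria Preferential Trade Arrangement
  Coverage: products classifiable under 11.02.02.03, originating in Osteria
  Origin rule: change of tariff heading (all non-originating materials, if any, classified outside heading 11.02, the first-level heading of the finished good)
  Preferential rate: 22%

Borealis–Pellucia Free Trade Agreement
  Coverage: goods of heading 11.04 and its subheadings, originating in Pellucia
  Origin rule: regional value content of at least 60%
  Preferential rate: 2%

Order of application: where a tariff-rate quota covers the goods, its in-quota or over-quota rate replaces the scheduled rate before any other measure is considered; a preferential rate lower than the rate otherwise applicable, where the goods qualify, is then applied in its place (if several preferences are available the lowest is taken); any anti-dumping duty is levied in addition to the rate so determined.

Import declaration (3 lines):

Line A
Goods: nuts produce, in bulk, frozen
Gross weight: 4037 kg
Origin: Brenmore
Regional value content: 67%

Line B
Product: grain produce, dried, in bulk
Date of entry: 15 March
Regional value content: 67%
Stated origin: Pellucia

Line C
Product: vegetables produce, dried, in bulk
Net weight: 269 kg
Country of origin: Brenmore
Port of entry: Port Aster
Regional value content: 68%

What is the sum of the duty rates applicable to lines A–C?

39%

Line A: nuts → 11.03; frozen → 11.03.01; in bulk → 11.03.01.01. Scheduled 18%. Brenmore agreement on 11.01: 11.03.01.01 not covered. → 18%.
Line B: grain → 11.04; dried → 11.04.03; in bulk → 11.04.03.03. Scheduled 25%. Pellucia agreement on 11.04: RVC ≥ 60% → 2% available; preferential 2%. → 2%.
Line C: vegetables → 11.01; dried → 11.01.01; in bulk → 11.01.01.03. Scheduled 37%. Brenmore agreement on 11.01: RVC ≥ 55% → 19% available; preferential 19%. → 19%.
Sum: 18% + 2% + 19% = 39%.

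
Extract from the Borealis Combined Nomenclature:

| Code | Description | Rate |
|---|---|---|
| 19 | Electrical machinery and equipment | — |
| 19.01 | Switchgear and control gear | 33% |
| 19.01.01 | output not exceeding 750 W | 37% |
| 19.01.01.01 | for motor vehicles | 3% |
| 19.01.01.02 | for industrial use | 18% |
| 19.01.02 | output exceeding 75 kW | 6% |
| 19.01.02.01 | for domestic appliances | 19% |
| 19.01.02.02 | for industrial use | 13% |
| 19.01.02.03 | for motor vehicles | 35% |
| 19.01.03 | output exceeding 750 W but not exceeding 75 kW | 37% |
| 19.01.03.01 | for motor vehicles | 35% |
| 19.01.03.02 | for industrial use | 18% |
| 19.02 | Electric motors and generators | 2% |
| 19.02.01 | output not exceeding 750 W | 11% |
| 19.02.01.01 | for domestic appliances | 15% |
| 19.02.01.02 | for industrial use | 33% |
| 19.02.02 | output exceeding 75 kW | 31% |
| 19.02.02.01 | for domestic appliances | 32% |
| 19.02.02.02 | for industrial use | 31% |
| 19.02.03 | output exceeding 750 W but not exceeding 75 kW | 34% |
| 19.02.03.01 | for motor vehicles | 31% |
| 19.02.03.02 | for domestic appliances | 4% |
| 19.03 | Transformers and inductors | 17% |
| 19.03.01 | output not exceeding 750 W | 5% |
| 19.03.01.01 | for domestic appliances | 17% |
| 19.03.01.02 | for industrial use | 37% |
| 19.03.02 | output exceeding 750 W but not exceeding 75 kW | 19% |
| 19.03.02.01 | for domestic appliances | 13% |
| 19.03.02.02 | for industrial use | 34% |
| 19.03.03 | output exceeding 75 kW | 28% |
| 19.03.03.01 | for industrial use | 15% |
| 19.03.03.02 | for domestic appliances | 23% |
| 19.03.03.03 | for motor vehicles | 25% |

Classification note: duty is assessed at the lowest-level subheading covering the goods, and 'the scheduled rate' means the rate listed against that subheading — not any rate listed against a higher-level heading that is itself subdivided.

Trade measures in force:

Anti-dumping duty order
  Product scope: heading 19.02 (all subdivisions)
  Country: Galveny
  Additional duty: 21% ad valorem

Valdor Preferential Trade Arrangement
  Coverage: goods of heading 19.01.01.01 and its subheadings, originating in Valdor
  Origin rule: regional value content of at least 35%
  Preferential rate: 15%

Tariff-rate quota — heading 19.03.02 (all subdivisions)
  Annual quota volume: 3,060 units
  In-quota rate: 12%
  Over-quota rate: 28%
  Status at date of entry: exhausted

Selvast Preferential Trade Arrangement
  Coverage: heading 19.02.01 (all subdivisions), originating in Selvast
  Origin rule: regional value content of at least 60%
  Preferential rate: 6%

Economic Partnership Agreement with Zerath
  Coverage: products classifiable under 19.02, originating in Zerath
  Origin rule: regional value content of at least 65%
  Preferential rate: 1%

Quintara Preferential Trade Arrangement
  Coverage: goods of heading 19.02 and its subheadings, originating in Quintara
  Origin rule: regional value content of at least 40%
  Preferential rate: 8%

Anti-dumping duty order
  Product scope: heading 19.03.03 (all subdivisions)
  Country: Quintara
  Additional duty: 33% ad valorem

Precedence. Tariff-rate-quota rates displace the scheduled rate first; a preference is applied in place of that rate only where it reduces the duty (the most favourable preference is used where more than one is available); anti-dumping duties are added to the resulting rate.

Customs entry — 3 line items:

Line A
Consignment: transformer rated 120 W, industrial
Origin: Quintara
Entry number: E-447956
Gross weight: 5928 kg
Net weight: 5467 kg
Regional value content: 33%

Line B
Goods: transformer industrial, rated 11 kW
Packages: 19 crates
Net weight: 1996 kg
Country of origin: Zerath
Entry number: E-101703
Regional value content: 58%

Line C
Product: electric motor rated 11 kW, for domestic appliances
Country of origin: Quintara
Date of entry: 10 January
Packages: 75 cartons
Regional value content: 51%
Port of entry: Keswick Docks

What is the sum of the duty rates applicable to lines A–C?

Line A: transformer → 19.03; rated 120 W → 19.03.01; industrial → 19.03.01.02. Scheduled 37%. Quintara agreement on 19.02: 19.03.01.02 not covered. → 37%.
Line B: transformer → 19.03; rated 11 kW → 19.03.02; industrial → 19.03.02.02. Scheduled 34%. quota on 19.03.02 exhausted → over-quota 28%; Zerath agreement on 19.02: 19.03.02.02 not covered. → 28%.
Line C: electric motor → 19.02; rated 11 kW → 19.02.03; for domestic appliances → 19.02.03.02. Scheduled 4%. Quintara agreement on 19.02: RVC ≥ 40% → 8% available; preference 8% not lower than 4% → no reduction. → 4%.
Sum: 37% + 28% + 4% = 69%.

69%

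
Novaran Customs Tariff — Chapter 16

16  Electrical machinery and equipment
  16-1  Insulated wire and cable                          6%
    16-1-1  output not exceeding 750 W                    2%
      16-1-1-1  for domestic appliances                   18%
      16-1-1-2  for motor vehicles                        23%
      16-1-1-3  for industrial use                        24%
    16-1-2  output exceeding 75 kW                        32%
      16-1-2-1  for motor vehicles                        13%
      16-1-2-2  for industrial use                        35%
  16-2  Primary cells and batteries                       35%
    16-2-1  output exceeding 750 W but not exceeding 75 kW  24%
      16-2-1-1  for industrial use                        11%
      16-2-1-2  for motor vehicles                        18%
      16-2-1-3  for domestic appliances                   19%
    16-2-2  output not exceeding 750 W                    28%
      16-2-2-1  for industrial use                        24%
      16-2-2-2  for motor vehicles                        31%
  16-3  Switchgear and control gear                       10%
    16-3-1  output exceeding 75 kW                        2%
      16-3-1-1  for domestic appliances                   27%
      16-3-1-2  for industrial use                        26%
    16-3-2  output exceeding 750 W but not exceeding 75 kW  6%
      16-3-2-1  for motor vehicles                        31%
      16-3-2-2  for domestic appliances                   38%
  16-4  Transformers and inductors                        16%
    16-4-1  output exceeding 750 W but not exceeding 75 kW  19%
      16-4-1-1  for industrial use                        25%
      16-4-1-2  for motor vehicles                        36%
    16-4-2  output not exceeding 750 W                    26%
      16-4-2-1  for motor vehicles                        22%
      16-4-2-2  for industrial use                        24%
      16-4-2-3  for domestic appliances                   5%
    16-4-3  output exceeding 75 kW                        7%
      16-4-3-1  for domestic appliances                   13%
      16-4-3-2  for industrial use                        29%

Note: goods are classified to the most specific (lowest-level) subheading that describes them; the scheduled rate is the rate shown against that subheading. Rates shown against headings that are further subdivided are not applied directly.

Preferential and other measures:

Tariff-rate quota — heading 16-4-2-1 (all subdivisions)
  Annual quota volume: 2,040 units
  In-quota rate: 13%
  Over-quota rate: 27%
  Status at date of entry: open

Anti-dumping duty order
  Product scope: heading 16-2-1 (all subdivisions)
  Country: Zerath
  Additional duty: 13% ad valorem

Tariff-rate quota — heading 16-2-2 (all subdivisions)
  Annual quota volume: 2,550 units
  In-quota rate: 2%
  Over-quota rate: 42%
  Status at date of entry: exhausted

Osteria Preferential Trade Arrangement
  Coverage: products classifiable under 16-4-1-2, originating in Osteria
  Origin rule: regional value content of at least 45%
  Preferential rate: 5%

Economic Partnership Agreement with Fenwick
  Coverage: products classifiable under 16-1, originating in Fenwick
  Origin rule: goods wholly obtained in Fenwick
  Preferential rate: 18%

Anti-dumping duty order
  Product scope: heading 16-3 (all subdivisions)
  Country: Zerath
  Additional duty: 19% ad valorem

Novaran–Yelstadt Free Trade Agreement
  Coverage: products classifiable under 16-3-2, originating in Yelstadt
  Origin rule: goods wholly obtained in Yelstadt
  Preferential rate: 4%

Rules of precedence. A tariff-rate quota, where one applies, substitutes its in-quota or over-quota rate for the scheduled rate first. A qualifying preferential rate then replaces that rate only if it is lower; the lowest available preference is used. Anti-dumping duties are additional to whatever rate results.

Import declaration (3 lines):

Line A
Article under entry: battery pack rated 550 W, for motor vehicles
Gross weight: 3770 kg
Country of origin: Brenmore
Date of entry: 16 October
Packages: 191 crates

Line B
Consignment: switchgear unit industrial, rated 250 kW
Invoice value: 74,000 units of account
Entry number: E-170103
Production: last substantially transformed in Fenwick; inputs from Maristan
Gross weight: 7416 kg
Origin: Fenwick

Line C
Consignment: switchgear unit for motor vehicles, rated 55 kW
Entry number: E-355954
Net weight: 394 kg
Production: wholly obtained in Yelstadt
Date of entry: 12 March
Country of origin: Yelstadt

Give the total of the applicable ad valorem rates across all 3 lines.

Line A: battery pack → 16-2; rated 550 W → 16-2-2; for motor vehicles → 16-2-2-2. Scheduled 31%. quota on 16-2-2 exhausted → over-quota 42%. → 42%.
Line B: switchgear unit → 16-3; rated 250 kW → 16-3-1; industrial → 16-3-1-2. Scheduled 26%. Fenwick agreement on 16-1: 16-3-1-2 not covered. → 26%.
Line C: switchgear unit → 16-3; rated 55 kW → 16-3-2; for motor vehicles → 16-3-2-1. Scheduled 31%. Yelstadt agreement on 16-3-2: wholly obtained → 4% available; preferential 4%. → 4%.
Sum: 42% + 26% + 4% = 72%.

72%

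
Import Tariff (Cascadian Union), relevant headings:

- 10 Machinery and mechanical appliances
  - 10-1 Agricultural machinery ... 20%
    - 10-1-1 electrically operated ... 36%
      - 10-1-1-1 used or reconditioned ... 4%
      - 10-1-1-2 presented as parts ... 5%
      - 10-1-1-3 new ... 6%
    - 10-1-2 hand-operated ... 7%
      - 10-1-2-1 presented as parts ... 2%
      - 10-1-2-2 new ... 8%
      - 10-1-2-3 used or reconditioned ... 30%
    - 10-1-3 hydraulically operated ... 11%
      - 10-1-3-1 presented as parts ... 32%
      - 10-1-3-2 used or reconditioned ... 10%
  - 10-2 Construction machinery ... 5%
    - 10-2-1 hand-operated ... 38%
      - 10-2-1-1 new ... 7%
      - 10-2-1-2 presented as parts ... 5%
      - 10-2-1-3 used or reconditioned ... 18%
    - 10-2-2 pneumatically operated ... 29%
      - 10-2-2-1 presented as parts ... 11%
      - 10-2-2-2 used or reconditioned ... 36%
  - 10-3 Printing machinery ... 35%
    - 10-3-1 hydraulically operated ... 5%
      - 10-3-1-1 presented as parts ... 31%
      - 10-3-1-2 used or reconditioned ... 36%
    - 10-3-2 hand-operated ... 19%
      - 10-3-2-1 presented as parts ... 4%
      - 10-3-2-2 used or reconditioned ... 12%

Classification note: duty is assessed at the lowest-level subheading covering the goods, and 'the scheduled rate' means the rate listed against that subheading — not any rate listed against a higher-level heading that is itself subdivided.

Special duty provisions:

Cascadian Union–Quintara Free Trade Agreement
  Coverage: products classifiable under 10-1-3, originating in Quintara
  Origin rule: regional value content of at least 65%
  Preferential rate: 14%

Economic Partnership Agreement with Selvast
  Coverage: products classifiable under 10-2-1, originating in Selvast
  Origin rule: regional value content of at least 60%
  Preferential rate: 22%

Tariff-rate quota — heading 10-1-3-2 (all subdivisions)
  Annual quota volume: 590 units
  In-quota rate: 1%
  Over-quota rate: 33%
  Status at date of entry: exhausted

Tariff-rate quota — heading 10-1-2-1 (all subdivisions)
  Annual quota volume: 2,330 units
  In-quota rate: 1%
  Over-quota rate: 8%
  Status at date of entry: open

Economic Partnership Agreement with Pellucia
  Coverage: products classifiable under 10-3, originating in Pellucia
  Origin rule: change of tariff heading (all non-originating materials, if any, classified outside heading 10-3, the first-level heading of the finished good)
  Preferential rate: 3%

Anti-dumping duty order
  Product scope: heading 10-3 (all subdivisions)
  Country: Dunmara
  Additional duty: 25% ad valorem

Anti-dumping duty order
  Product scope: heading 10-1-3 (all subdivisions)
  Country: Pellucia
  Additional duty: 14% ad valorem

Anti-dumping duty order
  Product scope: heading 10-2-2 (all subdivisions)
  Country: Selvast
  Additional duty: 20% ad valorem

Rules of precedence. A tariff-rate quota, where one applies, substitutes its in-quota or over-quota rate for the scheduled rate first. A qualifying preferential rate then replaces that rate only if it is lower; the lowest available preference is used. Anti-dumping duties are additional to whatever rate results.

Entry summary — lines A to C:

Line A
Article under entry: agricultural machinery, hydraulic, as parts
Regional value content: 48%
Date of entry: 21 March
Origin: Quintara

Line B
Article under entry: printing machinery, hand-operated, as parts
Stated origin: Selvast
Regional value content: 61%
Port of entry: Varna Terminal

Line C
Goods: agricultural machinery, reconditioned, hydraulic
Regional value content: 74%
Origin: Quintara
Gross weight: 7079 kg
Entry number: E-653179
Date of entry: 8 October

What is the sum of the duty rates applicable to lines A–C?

50%

Line A: agricultural → 10-1; hydraulic → 10-1-3; as parts → 10-1-3-1. Scheduled 32%. Quintara agreement on 10-1-3: RVC < 65%. → 32%.
Line B: printing → 10-3; hand-operated → 10-3-2; as parts → 10-3-2-1. Scheduled 4%. Selvast agreement on 10-2-1: 10-3-2-1 not covered. → 4%.
Line C: agricultural → 10-1; hydraulic → 10-1-3; reconditioned → 10-1-3-2. Scheduled 10%. quota on 10-1-3-2 exhausted → over-quota 33%; Quintara agreement on 10-1-3: RVC ≥ 65% → 14% available; preferential 14%. → 14%.
Sum: 32% + 4% + 14% = 50%.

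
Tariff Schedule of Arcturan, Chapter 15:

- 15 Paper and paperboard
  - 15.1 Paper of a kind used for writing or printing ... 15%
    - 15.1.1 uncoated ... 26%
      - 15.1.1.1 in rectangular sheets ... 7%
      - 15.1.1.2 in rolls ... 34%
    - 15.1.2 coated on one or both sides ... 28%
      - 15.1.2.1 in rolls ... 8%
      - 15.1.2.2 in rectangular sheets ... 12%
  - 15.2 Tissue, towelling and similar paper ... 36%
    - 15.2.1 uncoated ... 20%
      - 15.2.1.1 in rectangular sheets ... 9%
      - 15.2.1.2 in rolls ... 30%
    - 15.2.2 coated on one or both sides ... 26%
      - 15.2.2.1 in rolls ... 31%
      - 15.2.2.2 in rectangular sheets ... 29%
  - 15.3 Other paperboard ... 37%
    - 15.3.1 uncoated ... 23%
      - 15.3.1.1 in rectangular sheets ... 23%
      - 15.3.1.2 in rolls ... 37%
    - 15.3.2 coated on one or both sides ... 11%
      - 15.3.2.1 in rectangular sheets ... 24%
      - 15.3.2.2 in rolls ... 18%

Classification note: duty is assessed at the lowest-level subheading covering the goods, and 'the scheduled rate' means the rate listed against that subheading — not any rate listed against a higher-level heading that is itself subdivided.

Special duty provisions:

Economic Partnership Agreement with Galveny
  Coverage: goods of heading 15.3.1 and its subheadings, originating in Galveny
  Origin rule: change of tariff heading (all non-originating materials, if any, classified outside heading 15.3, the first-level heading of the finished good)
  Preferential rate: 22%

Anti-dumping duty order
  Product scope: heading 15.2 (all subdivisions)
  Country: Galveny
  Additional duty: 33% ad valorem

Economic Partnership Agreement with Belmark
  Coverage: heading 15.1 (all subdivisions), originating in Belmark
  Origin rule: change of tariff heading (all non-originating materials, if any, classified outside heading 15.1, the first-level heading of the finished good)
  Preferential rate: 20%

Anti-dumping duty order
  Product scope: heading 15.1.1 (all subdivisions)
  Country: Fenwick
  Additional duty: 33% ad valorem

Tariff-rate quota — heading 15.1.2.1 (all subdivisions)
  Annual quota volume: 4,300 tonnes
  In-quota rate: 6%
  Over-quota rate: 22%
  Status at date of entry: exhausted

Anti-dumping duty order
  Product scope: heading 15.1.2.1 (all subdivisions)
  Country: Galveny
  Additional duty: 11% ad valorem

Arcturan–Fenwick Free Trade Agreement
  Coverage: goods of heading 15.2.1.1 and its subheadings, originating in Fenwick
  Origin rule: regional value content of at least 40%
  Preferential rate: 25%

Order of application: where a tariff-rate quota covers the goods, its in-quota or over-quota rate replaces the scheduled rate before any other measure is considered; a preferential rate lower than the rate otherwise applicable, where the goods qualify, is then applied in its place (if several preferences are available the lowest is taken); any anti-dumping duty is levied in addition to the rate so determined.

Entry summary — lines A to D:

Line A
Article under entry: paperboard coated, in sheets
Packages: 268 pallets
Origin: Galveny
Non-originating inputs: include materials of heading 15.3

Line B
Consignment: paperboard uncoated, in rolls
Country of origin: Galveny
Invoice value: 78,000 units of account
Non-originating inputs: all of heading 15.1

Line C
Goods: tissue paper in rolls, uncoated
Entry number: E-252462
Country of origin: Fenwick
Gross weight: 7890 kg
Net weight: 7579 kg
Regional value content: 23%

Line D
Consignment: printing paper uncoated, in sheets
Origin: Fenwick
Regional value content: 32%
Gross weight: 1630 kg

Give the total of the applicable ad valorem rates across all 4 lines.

116%

Line A: paperboard → 15.3; coated → 15.3.2; in sheets → 15.3.2.1. Scheduled 24%. Galveny agreement on 15.3.1: 15.3.2.1 not covered. → 24%.
Line B: paperboard → 15.3; uncoated → 15.3.1; in rolls → 15.3.1.2. Scheduled 37%. Galveny agreement on 15.3.1: CTH met → 22% available; preferential 22%. → 22%.
Line C: tissue paper → 15.2; uncoated → 15.2.1; in rolls → 15.2.1.2. Scheduled 30%. Fenwick agreement on 15.2.1.1: 15.2.1.2 not covered. → 30%.
Line D: printing paper → 15.1; uncoated → 15.1.1; in sheets → 15.1.1.1. Scheduled 7%. Fenwick agreement on 15.2.1.1: 15.1.1.1 not covered; anti-dumping (Fenwick, 15.1.1): +33%; total 7% + 33% = 40%. → 40%.
Sum: 24% + 22% + 30% + 40% = 116%.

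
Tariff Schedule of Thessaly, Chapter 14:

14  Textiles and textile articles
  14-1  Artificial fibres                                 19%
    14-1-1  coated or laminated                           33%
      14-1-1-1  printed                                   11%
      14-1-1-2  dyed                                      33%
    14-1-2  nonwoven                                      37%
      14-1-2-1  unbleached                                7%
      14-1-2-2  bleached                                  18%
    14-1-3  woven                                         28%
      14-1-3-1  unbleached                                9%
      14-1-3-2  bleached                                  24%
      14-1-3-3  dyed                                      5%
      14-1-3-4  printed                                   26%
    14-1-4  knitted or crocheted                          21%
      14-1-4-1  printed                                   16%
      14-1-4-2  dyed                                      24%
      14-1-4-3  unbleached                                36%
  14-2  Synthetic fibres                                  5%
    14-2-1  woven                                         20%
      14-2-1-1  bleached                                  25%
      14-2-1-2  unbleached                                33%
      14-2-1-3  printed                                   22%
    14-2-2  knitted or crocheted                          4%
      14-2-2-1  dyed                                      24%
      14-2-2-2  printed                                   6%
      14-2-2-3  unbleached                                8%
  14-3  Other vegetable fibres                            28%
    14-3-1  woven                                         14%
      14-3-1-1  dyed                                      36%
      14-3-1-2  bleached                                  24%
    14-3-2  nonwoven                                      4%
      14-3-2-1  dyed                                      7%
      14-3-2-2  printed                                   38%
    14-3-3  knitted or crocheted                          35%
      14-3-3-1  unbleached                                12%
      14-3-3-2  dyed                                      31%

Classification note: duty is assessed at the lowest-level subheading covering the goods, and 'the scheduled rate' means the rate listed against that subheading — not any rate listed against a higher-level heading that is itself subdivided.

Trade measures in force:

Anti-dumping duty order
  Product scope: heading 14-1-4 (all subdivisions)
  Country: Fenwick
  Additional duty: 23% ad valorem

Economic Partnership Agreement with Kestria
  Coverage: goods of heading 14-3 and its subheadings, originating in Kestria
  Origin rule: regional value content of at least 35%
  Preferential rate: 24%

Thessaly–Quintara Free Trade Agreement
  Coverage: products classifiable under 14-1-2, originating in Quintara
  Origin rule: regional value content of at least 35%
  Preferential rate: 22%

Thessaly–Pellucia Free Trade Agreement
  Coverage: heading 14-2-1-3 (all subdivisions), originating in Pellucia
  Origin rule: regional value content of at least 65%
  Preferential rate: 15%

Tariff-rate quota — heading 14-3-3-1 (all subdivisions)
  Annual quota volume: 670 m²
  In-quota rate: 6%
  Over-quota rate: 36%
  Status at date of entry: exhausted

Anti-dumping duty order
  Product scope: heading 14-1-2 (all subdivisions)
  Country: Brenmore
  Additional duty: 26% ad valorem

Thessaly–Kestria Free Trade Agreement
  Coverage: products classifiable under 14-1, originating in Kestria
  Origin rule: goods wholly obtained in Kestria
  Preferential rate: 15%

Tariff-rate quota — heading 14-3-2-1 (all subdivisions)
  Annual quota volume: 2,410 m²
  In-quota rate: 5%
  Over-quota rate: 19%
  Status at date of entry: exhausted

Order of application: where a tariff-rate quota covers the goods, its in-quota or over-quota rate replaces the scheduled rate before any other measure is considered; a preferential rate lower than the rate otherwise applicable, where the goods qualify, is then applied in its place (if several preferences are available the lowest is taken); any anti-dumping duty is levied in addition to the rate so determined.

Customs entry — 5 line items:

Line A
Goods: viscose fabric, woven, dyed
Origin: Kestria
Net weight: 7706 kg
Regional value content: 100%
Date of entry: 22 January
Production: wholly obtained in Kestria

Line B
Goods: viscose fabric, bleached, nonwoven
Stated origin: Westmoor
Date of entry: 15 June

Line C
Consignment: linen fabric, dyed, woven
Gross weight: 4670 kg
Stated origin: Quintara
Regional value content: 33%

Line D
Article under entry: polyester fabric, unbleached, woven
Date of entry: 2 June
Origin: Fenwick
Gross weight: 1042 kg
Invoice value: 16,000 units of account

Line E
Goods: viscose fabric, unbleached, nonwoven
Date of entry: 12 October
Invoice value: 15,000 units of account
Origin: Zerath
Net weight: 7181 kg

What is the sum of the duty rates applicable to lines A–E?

99%

Line A: viscose → 14-1; woven → 14-1-3; dyed → 14-1-3-3. Scheduled 5%. Kestria agreement on 14-3: 14-1-3-3 not covered; Kestria agreement on 14-1: wholly obtained → 15% available; preference 15% not lower than 5% → no reduction. → 5%.
Line B: viscose → 14-1; nonwoven → 14-1-2; bleached → 14-1-2-2. Scheduled 18%. No special measure applies. → 18%.
Line C: linen → 14-3; woven → 14-3-1; dyed → 14-3-1-1. Scheduled 36%. Quintara agreement on 14-1-2: 14-3-1-1 not covered. → 36%.
Line D: polyester → 14-2; woven → 14-2-1; unbleached → 14-2-1-2. Scheduled 33%. No special measure applies. → 33%.
Line E: viscose → 14-1; nonwoven → 14-1-2; unbleached → 14-1-2-1. Scheduled 7%. No special measure applies. → 7%.
Sum: 5% + 18% + 36% + 33% + 7% = 99%.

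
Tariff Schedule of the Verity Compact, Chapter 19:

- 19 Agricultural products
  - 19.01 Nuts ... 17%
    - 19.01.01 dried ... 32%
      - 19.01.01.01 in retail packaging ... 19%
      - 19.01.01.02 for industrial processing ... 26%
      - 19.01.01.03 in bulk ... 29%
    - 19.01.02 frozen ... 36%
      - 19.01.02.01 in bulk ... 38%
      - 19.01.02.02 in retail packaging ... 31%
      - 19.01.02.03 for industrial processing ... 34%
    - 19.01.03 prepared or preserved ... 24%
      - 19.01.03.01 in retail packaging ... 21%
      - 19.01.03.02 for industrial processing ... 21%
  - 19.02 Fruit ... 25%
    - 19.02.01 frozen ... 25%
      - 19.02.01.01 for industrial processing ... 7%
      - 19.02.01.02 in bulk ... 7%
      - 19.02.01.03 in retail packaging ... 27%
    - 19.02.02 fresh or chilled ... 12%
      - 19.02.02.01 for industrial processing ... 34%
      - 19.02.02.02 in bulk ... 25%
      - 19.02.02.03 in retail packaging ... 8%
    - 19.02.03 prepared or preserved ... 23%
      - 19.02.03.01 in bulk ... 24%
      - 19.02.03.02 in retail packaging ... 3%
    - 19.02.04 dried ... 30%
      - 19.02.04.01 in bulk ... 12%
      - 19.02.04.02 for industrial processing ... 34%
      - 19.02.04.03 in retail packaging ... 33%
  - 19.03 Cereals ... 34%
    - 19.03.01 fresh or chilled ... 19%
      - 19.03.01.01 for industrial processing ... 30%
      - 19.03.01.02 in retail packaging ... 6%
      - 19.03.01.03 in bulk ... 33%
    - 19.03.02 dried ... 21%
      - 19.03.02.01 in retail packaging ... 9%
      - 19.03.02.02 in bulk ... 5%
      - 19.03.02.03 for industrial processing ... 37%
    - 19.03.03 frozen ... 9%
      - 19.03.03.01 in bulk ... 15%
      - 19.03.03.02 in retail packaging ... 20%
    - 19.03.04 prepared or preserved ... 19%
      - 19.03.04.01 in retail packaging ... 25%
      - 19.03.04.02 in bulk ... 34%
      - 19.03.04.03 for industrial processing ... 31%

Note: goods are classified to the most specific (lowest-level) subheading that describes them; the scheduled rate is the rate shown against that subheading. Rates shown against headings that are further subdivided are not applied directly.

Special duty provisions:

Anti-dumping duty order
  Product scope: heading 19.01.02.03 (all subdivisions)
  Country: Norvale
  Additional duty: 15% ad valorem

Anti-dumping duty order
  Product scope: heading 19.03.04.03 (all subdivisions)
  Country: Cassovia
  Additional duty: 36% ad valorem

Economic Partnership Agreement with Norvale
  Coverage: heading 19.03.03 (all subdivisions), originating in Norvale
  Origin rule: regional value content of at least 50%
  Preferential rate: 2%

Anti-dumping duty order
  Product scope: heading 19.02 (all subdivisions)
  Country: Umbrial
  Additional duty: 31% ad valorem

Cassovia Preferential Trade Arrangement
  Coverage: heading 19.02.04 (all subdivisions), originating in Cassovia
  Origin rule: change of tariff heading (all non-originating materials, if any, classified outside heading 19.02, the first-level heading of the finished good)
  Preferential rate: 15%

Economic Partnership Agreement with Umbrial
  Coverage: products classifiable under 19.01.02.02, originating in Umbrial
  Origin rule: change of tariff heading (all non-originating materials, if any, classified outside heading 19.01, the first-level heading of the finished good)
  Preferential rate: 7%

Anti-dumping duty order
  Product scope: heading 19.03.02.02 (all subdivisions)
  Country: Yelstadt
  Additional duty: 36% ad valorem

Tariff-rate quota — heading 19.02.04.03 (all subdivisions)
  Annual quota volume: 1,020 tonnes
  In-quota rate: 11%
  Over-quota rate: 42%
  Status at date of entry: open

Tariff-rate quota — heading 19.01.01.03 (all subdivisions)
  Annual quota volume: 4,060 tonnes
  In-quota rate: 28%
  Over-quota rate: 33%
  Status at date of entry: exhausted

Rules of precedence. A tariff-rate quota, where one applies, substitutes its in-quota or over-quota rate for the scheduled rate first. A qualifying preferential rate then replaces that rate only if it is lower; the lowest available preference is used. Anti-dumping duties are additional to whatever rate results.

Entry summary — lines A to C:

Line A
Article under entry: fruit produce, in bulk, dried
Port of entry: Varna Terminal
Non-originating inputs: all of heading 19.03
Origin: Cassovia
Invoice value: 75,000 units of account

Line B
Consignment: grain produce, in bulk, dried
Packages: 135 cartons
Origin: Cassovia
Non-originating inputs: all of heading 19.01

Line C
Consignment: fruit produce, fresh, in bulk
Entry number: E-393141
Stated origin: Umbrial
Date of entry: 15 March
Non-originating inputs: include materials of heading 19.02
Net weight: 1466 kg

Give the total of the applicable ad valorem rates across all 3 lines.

73%

Line A: fruit → 19.02; dried → 19.02.04; in bulk → 19.02.04.01. Scheduled 12%. Cassovia agreement on 19.02.04: CTH met → 15% available; preference 15% not lower than 12% → no reduction. → 12%.
Line B: grain → 19.03; dried → 19.03.02; in bulk → 19.03.02.02. Scheduled 5%. Cassovia agreement on 19.02.04: 19.03.02.02 not covered. → 5%.
Line C: fruit → 19.02; fresh → 19.02.02; in bulk → 19.02.02.02. Scheduled 25%. Umbrial agreement on 19.01.02.02: 19.02.02.02 not covered; anti-dumping (Umbrial, 19.02): +31%; total 25% + 31% = 56%. → 56%.
Sum: 12% + 5% + 56% = 73%.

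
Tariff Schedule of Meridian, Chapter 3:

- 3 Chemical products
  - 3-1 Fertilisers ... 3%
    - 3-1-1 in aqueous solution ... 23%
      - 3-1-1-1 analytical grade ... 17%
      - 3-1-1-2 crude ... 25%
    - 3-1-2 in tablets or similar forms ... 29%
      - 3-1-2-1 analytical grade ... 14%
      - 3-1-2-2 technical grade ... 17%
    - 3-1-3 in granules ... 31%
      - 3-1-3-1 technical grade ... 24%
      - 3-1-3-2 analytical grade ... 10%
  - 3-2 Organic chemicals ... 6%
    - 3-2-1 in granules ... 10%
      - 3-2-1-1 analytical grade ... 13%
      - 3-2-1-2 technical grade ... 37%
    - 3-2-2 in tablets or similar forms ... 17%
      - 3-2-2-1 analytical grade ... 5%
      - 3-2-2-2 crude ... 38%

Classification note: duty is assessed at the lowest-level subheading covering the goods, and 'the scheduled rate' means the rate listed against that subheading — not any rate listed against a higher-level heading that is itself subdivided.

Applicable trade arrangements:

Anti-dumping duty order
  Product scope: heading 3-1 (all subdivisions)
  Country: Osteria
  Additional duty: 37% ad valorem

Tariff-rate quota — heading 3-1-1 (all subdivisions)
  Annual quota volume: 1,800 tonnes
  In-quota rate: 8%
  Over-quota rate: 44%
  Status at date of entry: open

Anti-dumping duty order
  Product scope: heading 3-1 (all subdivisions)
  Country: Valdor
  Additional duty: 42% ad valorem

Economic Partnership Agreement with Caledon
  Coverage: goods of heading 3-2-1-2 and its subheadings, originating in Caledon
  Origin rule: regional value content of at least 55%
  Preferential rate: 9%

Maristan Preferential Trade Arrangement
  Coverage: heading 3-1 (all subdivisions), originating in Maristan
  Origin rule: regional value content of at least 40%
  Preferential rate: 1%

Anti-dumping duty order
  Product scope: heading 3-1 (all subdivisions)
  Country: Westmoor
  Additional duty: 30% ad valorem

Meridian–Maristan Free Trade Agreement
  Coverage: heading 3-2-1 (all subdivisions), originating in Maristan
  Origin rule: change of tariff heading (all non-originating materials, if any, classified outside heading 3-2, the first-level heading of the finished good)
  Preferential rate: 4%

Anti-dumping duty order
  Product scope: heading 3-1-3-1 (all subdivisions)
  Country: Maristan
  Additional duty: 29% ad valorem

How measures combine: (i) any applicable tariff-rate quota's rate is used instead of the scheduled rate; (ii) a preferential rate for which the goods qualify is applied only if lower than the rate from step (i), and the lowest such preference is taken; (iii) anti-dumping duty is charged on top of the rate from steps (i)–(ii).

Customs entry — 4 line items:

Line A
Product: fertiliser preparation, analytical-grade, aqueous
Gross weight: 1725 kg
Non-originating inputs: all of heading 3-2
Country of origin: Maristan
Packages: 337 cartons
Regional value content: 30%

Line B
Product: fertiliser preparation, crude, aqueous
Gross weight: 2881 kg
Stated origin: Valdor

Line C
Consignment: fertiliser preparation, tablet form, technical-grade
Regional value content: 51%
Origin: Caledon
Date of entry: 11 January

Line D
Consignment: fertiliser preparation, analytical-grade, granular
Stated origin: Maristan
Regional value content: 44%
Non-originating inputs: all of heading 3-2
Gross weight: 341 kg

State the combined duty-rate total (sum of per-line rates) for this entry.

76%

Line A: fertiliser → 3-1; aqueous → 3-1-1; analytical-grade → 3-1-1-1. Scheduled 17%. quota on 3-1-1 open → in-quota 8%; Maristan agreement on 3-1: RVC < 40%; Maristan agreement on 3-2-1: 3-1-1-1 not covered. → 8%.
Line B: fertiliser → 3-1; aqueous → 3-1-1; crude → 3-1-1-2. Scheduled 25%. quota on 3-1-1 open → in-quota 8%; anti-dumping (Valdor, 3-1): +42%; total 8% + 42% = 50%. → 50%.
Line C: fertiliser → 3-1; tablet form → 3-1-2; technical-grade → 3-1-2-2. Scheduled 17%. Caledon agreement on 3-2-1-2: 3-1-2-2 not covered. → 17%.
Line D: fertiliser → 3-1; granular → 3-1-3; analytical-grade → 3-1-3-2. Scheduled 10%. Maristan agreement on 3-1: RVC ≥ 40% → 1% available; Maristan agreement on 3-2-1: 3-1-3-2 not covered; preferential 1%. → 1%.
Sum: 8% + 50% + 17% + 1% = 76%.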